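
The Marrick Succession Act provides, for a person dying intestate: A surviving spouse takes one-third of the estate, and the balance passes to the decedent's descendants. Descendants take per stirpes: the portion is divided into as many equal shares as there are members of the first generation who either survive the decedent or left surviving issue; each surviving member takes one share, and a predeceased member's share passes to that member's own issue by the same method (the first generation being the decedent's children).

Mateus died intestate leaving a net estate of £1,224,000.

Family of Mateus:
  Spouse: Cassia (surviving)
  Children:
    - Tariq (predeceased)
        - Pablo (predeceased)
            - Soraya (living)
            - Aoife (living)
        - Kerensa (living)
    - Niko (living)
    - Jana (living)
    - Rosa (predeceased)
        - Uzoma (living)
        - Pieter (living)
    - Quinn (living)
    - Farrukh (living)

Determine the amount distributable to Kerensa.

Kerensa receives £68,000.

Cassia takes one-third of £1,224,000 = £408,000. The remaining £816,000 passes to the descendants.
The descendants' portion (£816,000) is divided into 6 shares of £136,000: Niko, Jana, Quinn, and Farrukh each take £136,000; Tariq's £136,000 share passes to Tariq's issue; Rosa's £136,000 share passes to Rosa's issue.
Tariq's share (£136,000) is divided into 2 shares of £68,000: Kerensa takes £68,000; Pablo's £68,000 share passes to Pablo's issue.
Pablo's share (£68,000) is divided into 2 shares of £34,000: Soraya and Aoife each take £34,000.
Rosa's share (£136,000) is divided into 2 shares of £68,000: Uzoma and Pieter each take £68,000.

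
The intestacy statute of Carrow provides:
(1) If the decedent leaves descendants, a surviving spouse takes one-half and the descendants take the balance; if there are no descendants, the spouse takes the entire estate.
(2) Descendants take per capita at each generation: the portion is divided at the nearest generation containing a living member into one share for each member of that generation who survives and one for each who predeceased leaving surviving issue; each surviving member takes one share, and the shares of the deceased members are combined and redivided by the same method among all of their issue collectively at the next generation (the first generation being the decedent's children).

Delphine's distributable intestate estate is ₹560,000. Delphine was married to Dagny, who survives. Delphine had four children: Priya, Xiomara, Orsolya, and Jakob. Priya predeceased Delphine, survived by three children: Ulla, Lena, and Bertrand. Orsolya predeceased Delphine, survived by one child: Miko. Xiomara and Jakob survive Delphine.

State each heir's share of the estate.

Dagny: ₹280,000; Ulla: ₹35,000; Lena: ₹35,000; Bertrand: ₹35,000; Xiomara: ₹70,000; Miko: ₹35,000; Jakob: ₹70,000

Dagny takes one-half of ₹560,000 = ₹280,000. The remaining ₹280,000 passes to the descendants.
The descendants' portion (₹280,000) is divided at the children's generation into 4 shares of ₹70,000. Xiomara and Jakob each take ₹70,000. The 2 shares of the deceased (Priya and Orsolya) are combined into a pool of ₹140,000.
That pool (₹140,000) is divided at the grandchildren's generation equally among Ulla, Lena, Bertrand, and Miko: ₹35,000 each.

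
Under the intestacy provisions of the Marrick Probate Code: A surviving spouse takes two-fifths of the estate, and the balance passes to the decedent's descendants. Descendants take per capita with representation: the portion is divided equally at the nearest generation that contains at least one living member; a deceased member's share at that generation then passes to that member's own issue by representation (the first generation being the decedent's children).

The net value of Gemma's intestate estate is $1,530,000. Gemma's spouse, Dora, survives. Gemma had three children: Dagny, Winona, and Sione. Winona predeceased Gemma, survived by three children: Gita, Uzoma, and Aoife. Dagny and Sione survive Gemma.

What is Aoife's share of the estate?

Aoife receives $102,000.

Dora takes two-fifths of $1,530,000 = $612,000. The remaining $918,000 passes to the descendants.
The descendants' portion ($918,000) is divided into 3 shares of $306,000: Dagny and Sione each take $306,000; Winona's $306,000 share passes to Winona's issue.
Winona's share ($306,000) is divided into 3 shares of $102,000: Gita, Uzoma, and Aoife each take $102,000.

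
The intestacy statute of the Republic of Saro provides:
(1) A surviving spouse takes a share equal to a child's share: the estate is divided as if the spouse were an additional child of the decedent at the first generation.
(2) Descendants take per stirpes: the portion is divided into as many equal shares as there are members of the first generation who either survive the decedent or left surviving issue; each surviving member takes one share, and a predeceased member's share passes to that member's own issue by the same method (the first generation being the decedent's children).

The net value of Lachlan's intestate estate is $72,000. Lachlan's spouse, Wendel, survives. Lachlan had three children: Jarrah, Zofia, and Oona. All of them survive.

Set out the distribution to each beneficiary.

Wendel: $18,000; Jarrah: $18,000; Zofia: $18,000; Oona: $18,000

The spouse counts as an additional share at the children's level, so there are 4 primary shares of $18,000. Wendel takes one such share ($18,000).
The children's combined portion ($54,000) is divided into 3 shares of $18,000: Jarrah, Zofia, and Oona each take $18,000.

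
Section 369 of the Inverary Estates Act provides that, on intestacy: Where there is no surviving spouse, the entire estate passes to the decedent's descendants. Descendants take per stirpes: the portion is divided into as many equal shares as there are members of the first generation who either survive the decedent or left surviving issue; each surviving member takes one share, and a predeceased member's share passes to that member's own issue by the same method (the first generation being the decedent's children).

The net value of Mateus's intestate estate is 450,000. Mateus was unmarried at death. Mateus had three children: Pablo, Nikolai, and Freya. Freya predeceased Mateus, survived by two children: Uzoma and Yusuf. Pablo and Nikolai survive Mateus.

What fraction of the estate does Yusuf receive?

The entire 450,000 passes to the descendants.
That amount (450,000) is divided into 3 shares of 150,000: Pablo and Nikolai each take 150,000; Freya's 150,000 share passes to Freya's issue.
Freya's share (150,000) is divided into 2 shares of 75,000: Uzoma and Yusuf each take 75,000.

Yusuf receives 1/6 of the estate.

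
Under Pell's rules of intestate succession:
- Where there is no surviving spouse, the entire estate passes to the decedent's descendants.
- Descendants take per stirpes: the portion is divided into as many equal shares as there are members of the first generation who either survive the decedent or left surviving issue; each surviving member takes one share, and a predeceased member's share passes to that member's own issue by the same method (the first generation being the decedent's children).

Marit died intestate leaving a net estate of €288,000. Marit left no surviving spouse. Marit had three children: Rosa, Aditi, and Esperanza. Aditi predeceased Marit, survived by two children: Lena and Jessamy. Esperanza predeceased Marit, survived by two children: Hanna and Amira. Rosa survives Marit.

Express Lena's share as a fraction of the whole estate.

Lena receives 1/6 of the estate.

The entire €288,000 passes to the descendants.
That amount (€288,000) is divided into 3 shares of €96,000: Rosa takes €96,000; Aditi's €96,000 share passes to Aditi's issue; Esperanza's €96,000 share passes to Esperanza's issue.
Aditi's share (€96,000) is divided into 2 shares of €48,000: Lena and Jessamy each take €48,000.
Esperanza's share (€96,000) is divided into 2 shares of €48,000: Hanna and Amira each take €48,000.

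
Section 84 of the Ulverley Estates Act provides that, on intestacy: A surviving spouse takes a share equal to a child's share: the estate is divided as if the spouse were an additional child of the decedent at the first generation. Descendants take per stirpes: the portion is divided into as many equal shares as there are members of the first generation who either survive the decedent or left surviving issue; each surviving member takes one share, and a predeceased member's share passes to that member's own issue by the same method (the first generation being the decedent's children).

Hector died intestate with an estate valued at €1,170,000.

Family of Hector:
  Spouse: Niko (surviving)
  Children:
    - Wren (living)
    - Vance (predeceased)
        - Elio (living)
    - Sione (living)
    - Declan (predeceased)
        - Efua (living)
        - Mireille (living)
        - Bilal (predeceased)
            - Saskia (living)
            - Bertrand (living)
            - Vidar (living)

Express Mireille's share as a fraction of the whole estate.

The spouse counts as an additional share at the children's level, so there are 5 primary shares of €234,000. Niko takes one such share (€234,000).
The children's combined portion (€936,000) is divided into 4 shares of €234,000: Wren and Sione each take €234,000; Vance's €234,000 share passes to Vance's issue; Declan's €234,000 share passes to Declan's issue.
Vance's share (€234,000) passes entirely to Elio.
Declan's share (€234,000) is divided into 3 shares of €78,000: Efua and Mireille each take €78,000; Bilal's €78,000 share passes to Bilal's issue.
Bilal's share (€78,000) is divided into 3 shares of €26,000: Saskia, Bertrand, and Vidar each take €26,000.

Mireille receives 1/15 of the estate.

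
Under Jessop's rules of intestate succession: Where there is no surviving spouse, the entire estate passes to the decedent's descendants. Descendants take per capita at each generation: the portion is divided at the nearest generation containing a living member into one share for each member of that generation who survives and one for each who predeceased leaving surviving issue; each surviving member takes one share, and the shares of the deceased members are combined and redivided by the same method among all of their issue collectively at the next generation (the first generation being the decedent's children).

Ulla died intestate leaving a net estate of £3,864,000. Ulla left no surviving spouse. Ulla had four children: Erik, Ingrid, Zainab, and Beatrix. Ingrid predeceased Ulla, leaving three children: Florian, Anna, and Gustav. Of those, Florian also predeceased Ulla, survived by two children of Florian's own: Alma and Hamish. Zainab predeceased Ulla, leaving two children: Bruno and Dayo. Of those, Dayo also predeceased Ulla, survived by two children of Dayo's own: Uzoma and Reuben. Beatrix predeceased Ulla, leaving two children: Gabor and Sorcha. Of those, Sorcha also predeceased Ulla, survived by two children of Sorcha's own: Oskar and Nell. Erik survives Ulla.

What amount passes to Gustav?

Gustav receives £414,000.

The entire £3,864,000 passes to the descendants.
That amount (£3,864,000) is divided at the children's generation into 4 shares of £966,000. Erik takes £966,000. The 3 shares of the deceased (Ingrid, Zainab, and Beatrix) are combined into a pool of £2,898,000.
That pool (£2,898,000) is divided at the grandchildren's generation into 7 shares of £414,000. Anna, Gustav, Bruno, and Gabor each take £414,000. The 3 shares of the deceased (Florian, Dayo, and Sorcha) are combined into a pool of £1,242,000.
That pool (£1,242,000) is divided at the great-grandchildren's generation equally among Alma, Hamish, Uzoma, Reuben, Oskar, and Nell: £207,000 each.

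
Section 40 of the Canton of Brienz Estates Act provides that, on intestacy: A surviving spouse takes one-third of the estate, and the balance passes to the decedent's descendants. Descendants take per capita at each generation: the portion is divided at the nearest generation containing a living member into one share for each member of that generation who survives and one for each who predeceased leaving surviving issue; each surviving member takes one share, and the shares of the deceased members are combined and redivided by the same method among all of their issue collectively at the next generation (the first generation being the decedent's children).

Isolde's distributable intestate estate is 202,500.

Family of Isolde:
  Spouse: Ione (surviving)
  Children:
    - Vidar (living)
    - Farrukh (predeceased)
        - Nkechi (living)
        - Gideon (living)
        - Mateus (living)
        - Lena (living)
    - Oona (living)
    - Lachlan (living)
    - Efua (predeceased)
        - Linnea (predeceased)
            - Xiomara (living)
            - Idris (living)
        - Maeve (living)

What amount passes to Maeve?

Ione takes one-third of 202,500 = 67,500. The remaining 135,000 passes to the descendants.
The descendants' portion (135,000) is divided at the children's generation into 5 shares of 27,000. Vidar, Oona, and Lachlan each take 27,000. The 2 shares of the deceased (Farrukh and Efua) are combined into a pool of 54,000.
That pool (54,000) is divided at the grandchildren's generation into 6 shares of 9,000. Nkechi, Gideon, Mateus, Lena, and Maeve each take 9,000. The remaining share for the deceased Linnea (9,000) is carried to the next generation.
That pool (9,000) is divided at the great-grandchildren's generation equally among Xiomara and Idris: 4,500 each.

Maeve receives 9,000.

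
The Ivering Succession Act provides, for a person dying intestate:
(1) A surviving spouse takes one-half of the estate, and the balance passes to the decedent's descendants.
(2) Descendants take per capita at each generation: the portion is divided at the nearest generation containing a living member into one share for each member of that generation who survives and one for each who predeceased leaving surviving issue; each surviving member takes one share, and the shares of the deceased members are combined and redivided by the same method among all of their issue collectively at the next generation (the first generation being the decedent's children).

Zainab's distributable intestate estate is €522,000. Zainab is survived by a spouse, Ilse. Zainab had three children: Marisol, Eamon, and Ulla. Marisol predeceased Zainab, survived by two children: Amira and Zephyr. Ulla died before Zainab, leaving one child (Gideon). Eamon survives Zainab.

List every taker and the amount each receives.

Ilse: €261,000; Amira: €58,000; Zephyr: €58,000; Eamon: €87,000; Gideon: €58,000

Ilse takes one-half of €522,000 = €261,000. The remaining €261,000 passes to the descendants.
The descendants' portion (€261,000) is divided at the children's generation into 3 shares of €87,000. Eamon takes €87,000. The 2 shares of the deceased (Marisol and Ulla) are combined into a pool of €174,000.
That pool (€174,000) is divided at the grandchildren's generation equally among Amira, Zephyr, and Gideon: €58,000 each.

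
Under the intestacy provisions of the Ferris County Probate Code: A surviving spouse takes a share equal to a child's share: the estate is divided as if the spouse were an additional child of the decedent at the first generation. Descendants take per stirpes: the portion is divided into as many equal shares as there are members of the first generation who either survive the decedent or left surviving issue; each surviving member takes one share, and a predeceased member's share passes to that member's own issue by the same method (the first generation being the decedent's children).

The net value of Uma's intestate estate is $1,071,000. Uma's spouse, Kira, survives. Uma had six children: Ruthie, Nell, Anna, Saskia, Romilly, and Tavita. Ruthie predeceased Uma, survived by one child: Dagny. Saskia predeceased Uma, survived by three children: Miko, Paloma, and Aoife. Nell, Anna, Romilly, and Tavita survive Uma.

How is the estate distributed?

The spouse counts as an additional share at the children's level, so there are 7 primary shares of $153,000. Kira takes one such share ($153,000).
The children's combined portion ($918,000) is divided into 6 shares of $153,000: Nell, Anna, Romilly, and Tavita each take $153,000; Ruthie's $153,000 share passes to Ruthie's issue; Saskia's $153,000 share passes to Saskia's issue.
Ruthie's share ($153,000) passes entirely to Dagny.
Saskia's share ($153,000) is divided into 3 shares of $51,000: Miko, Paloma, and Aoife each take $51,000.

Kira: $153,000; Dagny: $153,000; Nell: $153,000; Anna: $153,000; Miko: $51,000; Paloma: $51,000; Aoife: $51,000; Romilly: $153,000; Tavita: $153,000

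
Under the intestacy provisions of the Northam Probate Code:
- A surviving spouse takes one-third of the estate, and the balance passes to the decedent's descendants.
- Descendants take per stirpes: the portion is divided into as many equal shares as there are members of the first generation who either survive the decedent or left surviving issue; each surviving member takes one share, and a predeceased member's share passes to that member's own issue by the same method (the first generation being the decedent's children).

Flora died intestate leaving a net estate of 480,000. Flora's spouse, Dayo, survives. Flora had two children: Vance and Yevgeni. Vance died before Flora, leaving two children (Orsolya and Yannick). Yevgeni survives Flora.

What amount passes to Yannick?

Yannick receives 80,000.

Dayo takes one-third of 480,000 = 160,000. The remaining 320,000 passes to the descendants.
The descendants' portion (320,000) is divided into 2 shares of 160,000: Yevgeni takes 160,000; Vance's 160,000 share passes to Vance's issue.
Vance's share (160,000) is divided into 2 shares of 80,000: Orsolya and Yannick each take 80,000.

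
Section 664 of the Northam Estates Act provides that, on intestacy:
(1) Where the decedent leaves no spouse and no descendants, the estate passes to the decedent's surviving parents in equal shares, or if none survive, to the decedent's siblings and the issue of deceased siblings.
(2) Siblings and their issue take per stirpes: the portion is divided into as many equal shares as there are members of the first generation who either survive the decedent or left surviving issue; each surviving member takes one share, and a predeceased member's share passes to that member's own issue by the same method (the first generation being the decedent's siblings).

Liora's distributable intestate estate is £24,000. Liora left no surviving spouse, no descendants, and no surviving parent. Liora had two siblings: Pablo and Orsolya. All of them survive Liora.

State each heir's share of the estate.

The entire £24,000 passes to the siblings and their issue.
That amount (£24,000) is divided into 2 shares of £12,000: Pablo and Orsolya each take £12,000.

Pablo: £12,000; Orsolya: £12,000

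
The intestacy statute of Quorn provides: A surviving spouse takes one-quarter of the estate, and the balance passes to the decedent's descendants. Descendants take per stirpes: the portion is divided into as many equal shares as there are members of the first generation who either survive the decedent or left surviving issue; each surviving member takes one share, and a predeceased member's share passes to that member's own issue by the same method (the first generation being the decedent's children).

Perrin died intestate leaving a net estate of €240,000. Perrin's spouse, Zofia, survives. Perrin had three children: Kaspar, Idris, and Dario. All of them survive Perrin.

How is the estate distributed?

Zofia takes one-quarter of €240,000 = €60,000. The remaining €180,000 passes to the descendants.
The descendants' portion (€180,000) is divided into 3 shares of €60,000: Kaspar, Idris, and Dario each take €60,000.

Zofia: €60,000; Kaspar: €60,000; Idris: €60,000; Dario: €60,000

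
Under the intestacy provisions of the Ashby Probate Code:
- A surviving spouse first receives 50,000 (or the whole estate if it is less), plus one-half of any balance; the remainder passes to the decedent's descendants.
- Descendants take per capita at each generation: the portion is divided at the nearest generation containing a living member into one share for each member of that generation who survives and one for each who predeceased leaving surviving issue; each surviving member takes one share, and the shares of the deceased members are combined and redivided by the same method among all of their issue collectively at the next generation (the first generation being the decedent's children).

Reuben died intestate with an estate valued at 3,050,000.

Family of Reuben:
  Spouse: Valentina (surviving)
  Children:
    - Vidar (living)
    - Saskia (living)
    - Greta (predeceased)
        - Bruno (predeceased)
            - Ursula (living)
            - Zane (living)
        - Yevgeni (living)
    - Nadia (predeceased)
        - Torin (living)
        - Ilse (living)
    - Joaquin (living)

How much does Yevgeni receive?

Valentina first takes 50,000, leaving a balance of 3,000,000. Valentina then takes one-half of the balance (1,500,000), for a total of 1,550,000. The remaining 1,500,000 passes to the descendants.
The descendants' portion (1,500,000) is divided at the children's generation into 5 shares of 300,000. Vidar, Saskia, and Joaquin each take 300,000. The 2 shares of the deceased (Greta and Nadia) are combined into a pool of 600,000.
That pool (600,000) is divided at the grandchildren's generation into 4 shares of 150,000. Yevgeni, Torin, and Ilse each take 150,000. The remaining share for the deceased Bruno (150,000) is carried to the next generation.
That pool (150,000) is divided at the great-grandchildren's generation equally among Ursula and Zane: 75,000 each.

Yevgeni receives 150,000.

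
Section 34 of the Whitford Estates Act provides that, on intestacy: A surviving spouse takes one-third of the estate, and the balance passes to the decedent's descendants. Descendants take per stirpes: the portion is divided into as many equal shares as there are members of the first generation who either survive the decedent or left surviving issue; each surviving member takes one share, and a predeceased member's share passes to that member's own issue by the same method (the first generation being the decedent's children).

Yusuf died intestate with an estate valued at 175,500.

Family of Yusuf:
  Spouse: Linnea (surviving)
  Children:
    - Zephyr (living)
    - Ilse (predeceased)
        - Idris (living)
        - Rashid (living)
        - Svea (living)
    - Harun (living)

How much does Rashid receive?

Rashid receives 13,000.

Linnea takes one-third of 175,500 = 58,500. The remaining 117,000 passes to the descendants.
The descendants' portion (117,000) is divided into 3 shares of 39,000: Zephyr and Harun each take 39,000; Ilse's 39,000 share passes to Ilse's issue.
Ilse's share (39,000) is divided into 3 shares of 13,000: Idris, Rashid, and Svea each take 13,000.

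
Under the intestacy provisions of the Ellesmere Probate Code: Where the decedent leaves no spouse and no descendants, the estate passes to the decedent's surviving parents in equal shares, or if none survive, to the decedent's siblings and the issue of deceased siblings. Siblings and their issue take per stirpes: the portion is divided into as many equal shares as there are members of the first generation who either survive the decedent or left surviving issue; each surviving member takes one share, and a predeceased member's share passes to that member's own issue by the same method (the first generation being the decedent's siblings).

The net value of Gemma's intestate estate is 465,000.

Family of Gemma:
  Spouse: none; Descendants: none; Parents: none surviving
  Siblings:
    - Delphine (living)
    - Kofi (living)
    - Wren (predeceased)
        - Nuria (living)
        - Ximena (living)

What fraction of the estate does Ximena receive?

The entire 465,000 passes to the siblings and their issue.
That amount (465,000) is divided into 3 shares of 155,000: Delphine and Kofi each take 155,000; Wren's 155,000 share passes to Wren's issue.
Wren's share (155,000) is divided into 2 shares of 77,500: Nuria and Ximena each take 77,500.

Ximena receives 1/6 of the estate.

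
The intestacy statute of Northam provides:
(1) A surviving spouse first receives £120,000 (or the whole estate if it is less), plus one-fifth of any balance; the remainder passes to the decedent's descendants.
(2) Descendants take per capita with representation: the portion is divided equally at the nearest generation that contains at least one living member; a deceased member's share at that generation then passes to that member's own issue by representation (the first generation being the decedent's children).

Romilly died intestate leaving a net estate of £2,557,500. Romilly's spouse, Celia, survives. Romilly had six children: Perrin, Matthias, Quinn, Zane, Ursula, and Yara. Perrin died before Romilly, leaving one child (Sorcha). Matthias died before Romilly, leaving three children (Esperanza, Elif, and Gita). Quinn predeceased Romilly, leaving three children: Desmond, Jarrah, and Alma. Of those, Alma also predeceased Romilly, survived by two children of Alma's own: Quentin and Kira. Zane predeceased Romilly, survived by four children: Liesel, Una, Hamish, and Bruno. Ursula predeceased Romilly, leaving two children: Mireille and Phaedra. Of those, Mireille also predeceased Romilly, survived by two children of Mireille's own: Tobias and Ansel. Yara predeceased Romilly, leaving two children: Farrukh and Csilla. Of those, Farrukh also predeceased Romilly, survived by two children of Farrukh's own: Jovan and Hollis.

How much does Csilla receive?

Csilla receives £130,000.

Celia first takes £120,000, leaving a balance of £2,437,500. Celia then takes one-fifth of the balance (£487,500), for a total of £607,500. The remaining £1,950,000 passes to the descendants.
No child survives, so the initial division is made at the grandchildren's generation.
The descendants' portion (£1,950,000) is divided into 15 shares of £130,000: Sorcha, Esperanza, Elif, Gita, Desmond, Jarrah, Liesel, Una, Hamish, Bruno, Phaedra, and Csilla each take £130,000; Alma's £130,000 share passes to Alma's issue; Mireille's £130,000 share passes to Mireille's issue; Farrukh's £130,000 share passes to Farrukh's issue.
Alma's share (£130,000) is divided into 2 shares of £65,000: Quentin and Kira each take £65,000.
Mireille's share (£130,000) is divided into 2 shares of £65,000: Tobias and Ansel each take £65,000.
Farrukh's share (£130,000) is divided into 2 shares of £65,000: Jovan and Hollis each take £65,000.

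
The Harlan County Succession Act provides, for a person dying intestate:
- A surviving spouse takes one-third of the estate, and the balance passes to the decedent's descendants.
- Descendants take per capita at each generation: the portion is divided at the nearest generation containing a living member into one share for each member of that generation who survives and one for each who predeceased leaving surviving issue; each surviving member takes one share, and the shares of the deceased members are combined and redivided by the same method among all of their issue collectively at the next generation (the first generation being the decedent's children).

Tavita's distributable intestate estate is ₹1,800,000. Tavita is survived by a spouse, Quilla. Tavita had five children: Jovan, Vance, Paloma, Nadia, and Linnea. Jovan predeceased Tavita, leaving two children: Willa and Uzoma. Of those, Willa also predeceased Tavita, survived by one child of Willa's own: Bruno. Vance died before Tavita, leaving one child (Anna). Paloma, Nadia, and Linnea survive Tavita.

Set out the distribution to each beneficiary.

Quilla: ₹600,000; Bruno: ₹160,000; Uzoma: ₹160,000; Anna: ₹160,000; Paloma: ₹240,000; Nadia: ₹240,000; Linnea: ₹240,000

Quilla takes one-third of ₹1,800,000 = ₹600,000. The remaining ₹1,200,000 passes to the descendants.
The descendants' portion (₹1,200,000) is divided at the children's generation into 5 shares of ₹240,000. Paloma, Nadia, and Linnea each take ₹240,000. The 2 shares of the deceased (Jovan and Vance) are combined into a pool of ₹480,000.
That pool (₹480,000) is divided at the grandchildren's generation into 3 shares of ₹160,000. Uzoma and Anna each take ₹160,000. The remaining share for the deceased Willa (₹160,000) is carried to the next generation.
That pool (₹160,000) passes entirely to Bruno, the sole taker at the great-grandchildren's generation.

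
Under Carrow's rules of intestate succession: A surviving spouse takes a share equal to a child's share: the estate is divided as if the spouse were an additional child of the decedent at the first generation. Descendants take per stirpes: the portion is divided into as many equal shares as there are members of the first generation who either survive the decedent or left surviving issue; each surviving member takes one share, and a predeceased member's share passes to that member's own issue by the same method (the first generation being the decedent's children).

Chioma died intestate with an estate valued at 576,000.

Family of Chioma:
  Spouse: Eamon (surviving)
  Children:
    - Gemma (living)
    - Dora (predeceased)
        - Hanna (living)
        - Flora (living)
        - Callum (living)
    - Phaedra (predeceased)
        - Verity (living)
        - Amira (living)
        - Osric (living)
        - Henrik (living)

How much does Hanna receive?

The spouse counts as an additional share at the children's level, so there are 4 primary shares of 144,000. Eamon takes one such share (144,000).
The children's combined portion (432,000) is divided into 3 shares of 144,000: Gemma takes 144,000; Dora's 144,000 share passes to Dora's issue; Phaedra's 144,000 share passes to Phaedra's issue.
Dora's share (144,000) is divided into 3 shares of 48,000: Hanna, Flora, and Callum each take 48,000.
Phaedra's share (144,000) is divided into 4 shares of 36,000: Verity, Amira, Osric, and Henrik each take 36,000.

Hanna receives 48,000.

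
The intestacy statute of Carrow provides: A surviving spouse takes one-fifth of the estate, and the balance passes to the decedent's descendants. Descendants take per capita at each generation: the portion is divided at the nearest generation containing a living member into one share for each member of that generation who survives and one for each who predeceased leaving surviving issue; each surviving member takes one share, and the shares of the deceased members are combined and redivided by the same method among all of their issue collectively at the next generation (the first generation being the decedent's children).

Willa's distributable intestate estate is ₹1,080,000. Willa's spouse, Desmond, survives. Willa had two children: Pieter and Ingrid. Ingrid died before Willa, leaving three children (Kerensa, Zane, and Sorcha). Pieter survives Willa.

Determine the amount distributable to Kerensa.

Kerensa receives ₹144,000.

Desmond takes one-fifth of ₹1,080,000 = ₹216,000. The remaining ₹864,000 passes to the descendants.
The descendants' portion (₹864,000) is divided at the children's generation into 2 shares of ₹432,000. Pieter takes ₹432,000. The remaining share for the deceased Ingrid (₹432,000) is carried to the next generation.
That pool (₹432,000) is divided at the grandchildren's generation equally among Kerensa, Zane, and Sorcha: ₹144,000 each.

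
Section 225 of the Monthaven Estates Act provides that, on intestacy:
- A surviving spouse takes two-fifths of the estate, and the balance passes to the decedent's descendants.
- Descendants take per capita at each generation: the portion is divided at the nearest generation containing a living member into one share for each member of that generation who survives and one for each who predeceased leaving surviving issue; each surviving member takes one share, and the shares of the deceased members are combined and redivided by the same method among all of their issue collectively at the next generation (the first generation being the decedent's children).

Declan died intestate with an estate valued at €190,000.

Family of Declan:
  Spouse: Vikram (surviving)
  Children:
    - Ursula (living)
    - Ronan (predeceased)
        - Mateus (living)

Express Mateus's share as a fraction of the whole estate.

Mateus receives 3/10 of the estate.

Vikram takes two-fifths of €190,000 = €76,000. The remaining €114,000 passes to the descendants.
The descendants' portion (€114,000) is divided at the children's generation into 2 shares of €57,000. Ursula takes €57,000. The remaining share for the deceased Ronan (€57,000) is carried to the next generation.
That pool (€57,000) passes entirely to Mateus, the sole taker at the grandchildren's generation.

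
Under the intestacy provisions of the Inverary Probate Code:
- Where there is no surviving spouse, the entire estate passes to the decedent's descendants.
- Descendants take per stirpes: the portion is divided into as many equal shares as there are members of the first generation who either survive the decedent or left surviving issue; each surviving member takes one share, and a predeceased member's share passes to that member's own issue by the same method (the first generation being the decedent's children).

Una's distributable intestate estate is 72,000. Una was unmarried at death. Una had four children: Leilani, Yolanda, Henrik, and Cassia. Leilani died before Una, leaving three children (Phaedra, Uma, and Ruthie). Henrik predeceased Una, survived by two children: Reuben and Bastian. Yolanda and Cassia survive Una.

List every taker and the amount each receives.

Phaedra: 6,000; Uma: 6,000; Ruthie: 6,000; Yolanda: 18,000; Reuben: 9,000; Bastian: 9,000; Cassia: 18,000

The entire 72,000 passes to the descendants.
That amount (72,000) is divided into 4 shares of 18,000: Yolanda and Cassia each take 18,000; Leilani's 18,000 share passes to Leilani's issue; Henrik's 18,000 share passes to Henrik's issue.
Leilani's share (18,000) is divided into 3 shares of 6,000: Phaedra, Uma, and Ruthie each take 6,000.
Henrik's share (18,000) is divided into 2 shares of 9,000: Reuben and Bastian each take 9,000.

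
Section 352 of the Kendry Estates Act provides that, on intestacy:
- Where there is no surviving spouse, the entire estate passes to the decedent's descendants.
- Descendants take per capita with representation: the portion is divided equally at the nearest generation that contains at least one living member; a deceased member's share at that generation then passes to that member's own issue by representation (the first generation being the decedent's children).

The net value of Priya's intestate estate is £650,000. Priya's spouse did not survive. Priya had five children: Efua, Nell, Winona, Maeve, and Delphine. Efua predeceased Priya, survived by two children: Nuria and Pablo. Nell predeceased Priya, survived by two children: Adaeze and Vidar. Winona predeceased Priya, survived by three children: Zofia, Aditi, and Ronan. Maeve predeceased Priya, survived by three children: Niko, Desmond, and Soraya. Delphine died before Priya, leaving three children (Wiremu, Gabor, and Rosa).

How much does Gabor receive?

The entire £650,000 passes to the descendants.
No child survives, so the initial division is made at the grandchildren's generation.
That amount (£650,000) is divided into 13 shares of £50,000: Nuria, Pablo, Adaeze, Vidar, Zofia, Aditi, Ronan, Niko, Desmond, Soraya, Wiremu, Gabor, and Rosa each take £50,000.

Gabor receives £50,000.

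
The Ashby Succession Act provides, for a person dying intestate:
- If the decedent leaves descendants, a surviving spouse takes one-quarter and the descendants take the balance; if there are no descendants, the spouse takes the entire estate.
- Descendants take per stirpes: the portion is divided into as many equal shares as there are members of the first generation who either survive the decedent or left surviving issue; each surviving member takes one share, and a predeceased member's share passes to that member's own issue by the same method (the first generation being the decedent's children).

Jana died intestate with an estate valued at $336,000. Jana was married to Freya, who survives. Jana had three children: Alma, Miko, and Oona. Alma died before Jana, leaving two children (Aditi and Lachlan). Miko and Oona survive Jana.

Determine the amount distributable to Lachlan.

Lachlan receives $42,000.

Freya takes one-quarter of $336,000 = $84,000. The remaining $252,000 passes to the descendants.
The descendants' portion ($252,000) is divided into 3 shares of $84,000: Miko and Oona each take $84,000; Alma's $84,000 share passes to Alma's issue.
Alma's share ($84,000) is divided into 2 shares of $42,000: Aditi and Lachlan each take $42,000.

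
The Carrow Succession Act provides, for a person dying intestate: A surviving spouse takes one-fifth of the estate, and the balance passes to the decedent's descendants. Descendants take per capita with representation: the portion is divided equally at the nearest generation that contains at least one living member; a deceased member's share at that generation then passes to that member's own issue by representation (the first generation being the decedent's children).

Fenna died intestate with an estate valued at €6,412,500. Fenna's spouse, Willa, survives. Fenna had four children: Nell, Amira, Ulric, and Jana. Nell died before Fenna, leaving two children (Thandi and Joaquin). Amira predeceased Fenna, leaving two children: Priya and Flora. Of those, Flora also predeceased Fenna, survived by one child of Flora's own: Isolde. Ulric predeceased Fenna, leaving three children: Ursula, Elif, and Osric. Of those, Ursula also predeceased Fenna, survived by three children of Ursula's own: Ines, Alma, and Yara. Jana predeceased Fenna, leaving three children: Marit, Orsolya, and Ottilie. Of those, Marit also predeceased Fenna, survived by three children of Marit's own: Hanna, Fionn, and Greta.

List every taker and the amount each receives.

Willa takes one-fifth of €6,412,500 = €1,282,500. The remaining €5,130,000 passes to the descendants.
No child survives, so the initial division is made at the grandchildren's generation.
The descendants' portion (€5,130,000) is divided into 10 shares of €513,000: Thandi, Joaquin, Priya, Elif, Osric, Orsolya, and Ottilie each take €513,000; Flora's €513,000 share passes to Flora's issue; Ursula's €513,000 share passes to Ursula's issue; Marit's €513,000 share passes to Marit's issue.
Flora's share (€513,000) passes entirely to Isolde.
Ursula's share (€513,000) is divided into 3 shares of €171,000: Ines, Alma, and Yara each take €171,000.
Marit's share (€513,000) is divided into 3 shares of €171,000: Hanna, Fionn, and Greta each take €171,000.

Willa: €1,282,500; Thandi: €513,000; Joaquin: €513,000; Priya: €513,000; Isolde: €513,000; Ines: €171,000; Alma: €171,000; Yara: €171,000; Elif: €513,000; Osric: €513,000; Hanna: €171,000; Fionn: €171,000; Greta: €171,000; Orsolya: €513,000; Ottilie: €513,000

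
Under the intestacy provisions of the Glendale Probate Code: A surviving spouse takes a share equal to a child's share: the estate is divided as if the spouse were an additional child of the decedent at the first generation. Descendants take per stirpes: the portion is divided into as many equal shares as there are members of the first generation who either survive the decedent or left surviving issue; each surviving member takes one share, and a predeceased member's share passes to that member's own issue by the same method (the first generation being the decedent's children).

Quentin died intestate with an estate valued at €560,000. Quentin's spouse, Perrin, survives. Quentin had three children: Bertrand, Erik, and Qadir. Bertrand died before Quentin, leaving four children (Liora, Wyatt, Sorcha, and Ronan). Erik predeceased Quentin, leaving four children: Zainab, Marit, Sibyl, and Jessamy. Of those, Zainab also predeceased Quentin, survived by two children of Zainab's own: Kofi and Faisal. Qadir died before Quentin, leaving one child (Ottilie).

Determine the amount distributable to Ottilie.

Ottilie receives €140,000.

The spouse counts as an additional share at the children's level, so there are 4 primary shares of €140,000. Perrin takes one such share (€140,000).
The children's combined portion (€420,000) is divided into 3 shares of €140,000: Bertrand's €140,000 share passes to Bertrand's issue; Erik's €140,000 share passes to Erik's issue; Qadir's €140,000 share passes to Qadir's issue.
Bertrand's share (€140,000) is divided into 4 shares of €35,000: Liora, Wyatt, Sorcha, and Ronan each take €35,000.
Erik's share (€140,000) is divided into 4 shares of €35,000: Marit, Sibyl, and Jessamy each take €35,000; Zainab's €35,000 share passes to Zainab's issue.
Zainab's share (€35,000) is divided into 2 shares of €17,500: Kofi and Faisal each take €17,500.
Qadir's share (€140,000) passes entirely to Ottilie.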